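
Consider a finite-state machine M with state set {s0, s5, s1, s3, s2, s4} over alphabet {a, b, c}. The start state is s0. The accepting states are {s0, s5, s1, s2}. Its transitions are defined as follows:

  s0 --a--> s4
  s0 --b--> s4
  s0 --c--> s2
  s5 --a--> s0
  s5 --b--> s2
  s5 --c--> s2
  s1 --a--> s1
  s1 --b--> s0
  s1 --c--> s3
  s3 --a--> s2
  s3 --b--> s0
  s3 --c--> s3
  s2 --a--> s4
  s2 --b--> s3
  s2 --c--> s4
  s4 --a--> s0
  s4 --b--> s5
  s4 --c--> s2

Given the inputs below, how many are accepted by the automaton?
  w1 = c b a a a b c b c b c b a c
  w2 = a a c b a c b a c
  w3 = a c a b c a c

w1: Trace: s0 -c-> s2 -b-> s3 -a-> s2 -a-> s4 -a-> s0 -b-> s4 -c-> s2 -b-> s3 -c-> s3 -b-> s0 -c-> s2 -b-> s3 -a-> s2 -c-> s4  → end s4, rejected
w2: Trace: s0 -a-> s4 -a-> s0 -c-> s2 -b-> s3 -a-> s2 -c-> s4 -b-> s5 -a-> s0 -c-> s2  → end s2, accepted
w3: Trace: s0 -a-> s4 -c-> s2 -a-> s4 -b-> s5 -c-> s2 -a-> s4 -c-> s2  → end s2, accepted

2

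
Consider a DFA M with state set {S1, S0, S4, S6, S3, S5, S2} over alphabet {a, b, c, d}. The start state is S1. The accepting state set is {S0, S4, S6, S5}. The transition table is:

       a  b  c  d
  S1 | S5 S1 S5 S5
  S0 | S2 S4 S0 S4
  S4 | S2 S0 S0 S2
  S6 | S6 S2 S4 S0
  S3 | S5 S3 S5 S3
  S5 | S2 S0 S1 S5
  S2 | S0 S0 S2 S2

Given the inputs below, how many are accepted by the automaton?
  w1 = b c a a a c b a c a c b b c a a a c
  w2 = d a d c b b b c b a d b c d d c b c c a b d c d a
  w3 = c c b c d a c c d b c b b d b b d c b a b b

1

w1:
  start at S1
  read 'b': S1 → S1
  read 'c': S1 → S5
  read 'a': S5 → S2
  read 'a': S2 → S0
  read 'a': S0 → S2
  read 'c': S2 → S2
  read 'b': S2 → S0
  read 'a': S0 → S2
  read 'c': S2 → S2
  read 'a': S2 → S0
  read 'c': S0 → S0
  read 'b': S0 → S4
  read 'b': S4 → S0
  read 'c': S0 → S0
  read 'a': S0 → S2
  read 'a': S2 → S0
  read 'a': S0 → S2
  read 'c': S2 → S2
  end S2, rejected
w2:
  start at S1
  read 'd': S1 → S5
  read 'a': S5 → S2
  read 'd': S2 → S2
  read 'c': S2 → S2
  read 'b': S2 → S0
  read 'b': S0 → S4
  read 'b': S4 → S0
  read 'c': S0 → S0
  read 'b': S0 → S4
  read 'a': S4 → S2
  read 'd': S2 → S2
  read 'b': S2 → S0
  read 'c': S0 → S0
  read 'd': S0 → S4
  read 'd': S4 → S2
  read 'c': S2 → S2
  read 'b': S2 → S0
  read 'c': S0 → S0
  read 'c': S0 → S0
  read 'a': S0 → S2
  read 'b': S2 → S0
  read 'd': S0 → S4
  read 'c': S4 → S0
  read 'd': S0 → S4
  read 'a': S4 → S2
  end S2, rejected
w3:
  start at S1
  read 'c': S1 → S5
  read 'c': S5 → S1
  read 'b': S1 → S1
  read 'c': S1 → S5
  read 'd': S5 → S5
  read 'a': S5 → S2
  read 'c': S2 → S2
  read 'c': S2 → S2
  read 'd': S2 → S2
  read 'b': S2 → S0
  read 'c': S0 → S0
  read 'b': S0 → S4
  read 'b': S4 → S0
  read 'd': S0 → S4
  read 'b': S4 → S0
  read 'b': S0 → S4
  read 'd': S4 → S2
  read 'c': S2 → S2
  read 'b': S2 → S0
  read 'a': S0 → S2
  read 'b': S2 → S0
  read 'b': S0 → S4
  end S4, accepted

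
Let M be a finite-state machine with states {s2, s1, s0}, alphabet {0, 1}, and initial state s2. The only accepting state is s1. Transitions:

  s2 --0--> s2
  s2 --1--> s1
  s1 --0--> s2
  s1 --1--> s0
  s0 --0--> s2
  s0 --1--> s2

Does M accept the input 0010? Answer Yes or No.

No

start at s2
read '0': s2 → s2
read '0': s2 → s2
read '1': s2 → s1
read '0': s1 → s2
End state s2 is not accepting.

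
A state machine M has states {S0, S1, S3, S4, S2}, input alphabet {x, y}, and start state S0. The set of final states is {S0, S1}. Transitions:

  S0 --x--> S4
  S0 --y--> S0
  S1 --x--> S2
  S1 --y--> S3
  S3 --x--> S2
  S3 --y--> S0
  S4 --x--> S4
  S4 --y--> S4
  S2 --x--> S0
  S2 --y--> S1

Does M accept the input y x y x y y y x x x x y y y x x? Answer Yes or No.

Trace: S0 -y-> S0 -x-> S4 -y-> S4 -x-> S4 -y-> S4 -y-> S4 -y-> S4 -x-> S4 -x-> S4 -x-> S4 -x-> S4 -y-> S4 -y-> S4 -y-> S4 -x-> S4 -x-> S4
End state S4 is not accepting.

No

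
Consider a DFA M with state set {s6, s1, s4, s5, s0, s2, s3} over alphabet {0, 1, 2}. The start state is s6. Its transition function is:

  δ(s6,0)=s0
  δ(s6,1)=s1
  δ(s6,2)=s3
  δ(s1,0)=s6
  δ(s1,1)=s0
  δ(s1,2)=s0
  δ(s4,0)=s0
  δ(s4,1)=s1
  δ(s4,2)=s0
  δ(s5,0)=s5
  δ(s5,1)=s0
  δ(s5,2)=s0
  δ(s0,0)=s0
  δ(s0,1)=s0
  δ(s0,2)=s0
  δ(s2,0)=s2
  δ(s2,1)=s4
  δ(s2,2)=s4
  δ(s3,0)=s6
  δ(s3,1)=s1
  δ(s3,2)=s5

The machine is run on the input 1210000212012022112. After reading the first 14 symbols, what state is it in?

s6 → s1 → s0 → s0 → s0 → s0 → s0 → s0 → s0 → s0 → s0 → s0 → s0 → s0 → s0
After 14 symbols: s0.

s0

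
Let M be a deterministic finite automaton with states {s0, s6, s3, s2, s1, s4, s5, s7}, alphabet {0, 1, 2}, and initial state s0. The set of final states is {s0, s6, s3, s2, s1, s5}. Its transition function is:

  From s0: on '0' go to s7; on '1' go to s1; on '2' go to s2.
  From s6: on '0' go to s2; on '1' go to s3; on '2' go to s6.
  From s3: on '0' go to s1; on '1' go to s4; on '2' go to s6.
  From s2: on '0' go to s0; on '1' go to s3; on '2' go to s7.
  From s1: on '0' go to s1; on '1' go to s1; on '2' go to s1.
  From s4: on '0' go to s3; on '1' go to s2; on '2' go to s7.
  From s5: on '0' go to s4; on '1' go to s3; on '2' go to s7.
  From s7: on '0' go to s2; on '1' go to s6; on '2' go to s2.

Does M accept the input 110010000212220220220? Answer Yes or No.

Yes

s0 → s1 → s1 → s1 → s1 → s1 → s1 → s1 → s1 → s1 → s1 → s1 → s1 → s1 → s1 → s1 → s1 → s1 → s1 → s1 → s1 → s1
End state s1 is accepting.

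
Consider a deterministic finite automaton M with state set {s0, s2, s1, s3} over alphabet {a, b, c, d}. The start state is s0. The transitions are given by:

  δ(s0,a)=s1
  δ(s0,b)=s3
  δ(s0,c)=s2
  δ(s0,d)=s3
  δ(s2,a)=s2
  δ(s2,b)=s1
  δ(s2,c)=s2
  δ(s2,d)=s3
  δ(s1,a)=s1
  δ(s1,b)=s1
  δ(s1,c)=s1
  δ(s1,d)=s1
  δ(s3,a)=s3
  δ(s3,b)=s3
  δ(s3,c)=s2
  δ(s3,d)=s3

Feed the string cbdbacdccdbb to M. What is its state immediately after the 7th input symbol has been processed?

s1

s0 → s2 → s1 → s1 → s1 → s1 → s1 → s1
After 7 symbols: s1.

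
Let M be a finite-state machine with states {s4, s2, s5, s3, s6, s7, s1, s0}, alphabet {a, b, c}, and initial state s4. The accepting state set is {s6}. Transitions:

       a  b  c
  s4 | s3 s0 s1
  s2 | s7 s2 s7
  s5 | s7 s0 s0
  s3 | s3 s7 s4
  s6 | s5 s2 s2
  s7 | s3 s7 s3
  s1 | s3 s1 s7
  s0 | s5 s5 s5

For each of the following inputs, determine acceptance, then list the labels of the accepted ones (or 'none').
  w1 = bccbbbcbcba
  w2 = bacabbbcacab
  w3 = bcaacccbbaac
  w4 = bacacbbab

w1:
  start at s4
  read 'b': s4 → s0
  read 'c': s0 → s5
  read 'c': s5 → s0
  read 'b': s0 → s5
  read 'b': s5 → s0
  read 'b': s0 → s5
  read 'c': s5 → s0
  read 'b': s0 → s5
  read 'c': s5 → s0
  read 'b': s0 → s5
  read 'a': s5 → s7
  end s7, rejected
w2:
  start at s4
  read 'b': s4 → s0
  read 'a': s0 → s5
  read 'c': s5 → s0
  read 'a': s0 → s5
  read 'b': s5 → s0
  read 'b': s0 → s5
  read 'b': s5 → s0
  read 'c': s0 → s5
  read 'a': s5 → s7
  read 'c': s7 → s3
  read 'a': s3 → s3
  read 'b': s3 → s7
  end s7, rejected
w3:
  start at s4
  read 'b': s4 → s0
  read 'c': s0 → s5
  read 'a': s5 → s7
  read 'a': s7 → s3
  read 'c': s3 → s4
  read 'c': s4 → s1
  read 'c': s1 → s7
  read 'b': s7 → s7
  read 'b': s7 → s7
  read 'a': s7 → s3
  read 'a': s3 → s3
  read 'c': s3 → s4
  end s4, rejected
w4:
  start at s4
  read 'b': s4 → s0
  read 'a': s0 → s5
  read 'c': s5 → s0
  read 'a': s0 → s5
  read 'c': s5 → s0
  read 'b': s0 → s5
  read 'b': s5 → s0
  read 'a': s0 → s5
  read 'b': s5 → s0
  end s0, rejected

none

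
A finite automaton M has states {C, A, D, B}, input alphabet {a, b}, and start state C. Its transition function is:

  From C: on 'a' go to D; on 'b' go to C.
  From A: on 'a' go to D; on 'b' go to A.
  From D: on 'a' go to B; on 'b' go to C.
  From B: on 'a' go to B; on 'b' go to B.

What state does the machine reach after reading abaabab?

B

C → D → C → D → B → B → B → B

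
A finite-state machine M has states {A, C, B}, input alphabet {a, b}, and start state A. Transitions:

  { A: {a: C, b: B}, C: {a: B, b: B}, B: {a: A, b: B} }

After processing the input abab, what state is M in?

A → C → B → A → B

B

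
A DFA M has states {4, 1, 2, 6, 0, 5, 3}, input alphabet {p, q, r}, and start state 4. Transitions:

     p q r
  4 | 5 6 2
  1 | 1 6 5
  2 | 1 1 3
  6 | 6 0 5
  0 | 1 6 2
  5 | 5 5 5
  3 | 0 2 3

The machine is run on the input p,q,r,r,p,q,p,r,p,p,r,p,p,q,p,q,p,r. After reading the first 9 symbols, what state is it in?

start at 4
read 'p': 4 → 5
read 'q': 5 → 5
read 'r': 5 → 5
read 'r': 5 → 5
read 'p': 5 → 5
read 'q': 5 → 5
read 'p': 5 → 5
read 'r': 5 → 5
read 'p': 5 → 5
After 9 symbols: 5.

5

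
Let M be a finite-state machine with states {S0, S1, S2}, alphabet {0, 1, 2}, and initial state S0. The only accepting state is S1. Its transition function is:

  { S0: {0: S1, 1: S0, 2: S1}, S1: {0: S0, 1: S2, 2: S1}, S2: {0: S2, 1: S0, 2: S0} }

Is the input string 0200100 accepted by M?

No

S0 → S1 → S1 → S0 → S1 → S2 → S2 → S2
End state S2 is not accepting.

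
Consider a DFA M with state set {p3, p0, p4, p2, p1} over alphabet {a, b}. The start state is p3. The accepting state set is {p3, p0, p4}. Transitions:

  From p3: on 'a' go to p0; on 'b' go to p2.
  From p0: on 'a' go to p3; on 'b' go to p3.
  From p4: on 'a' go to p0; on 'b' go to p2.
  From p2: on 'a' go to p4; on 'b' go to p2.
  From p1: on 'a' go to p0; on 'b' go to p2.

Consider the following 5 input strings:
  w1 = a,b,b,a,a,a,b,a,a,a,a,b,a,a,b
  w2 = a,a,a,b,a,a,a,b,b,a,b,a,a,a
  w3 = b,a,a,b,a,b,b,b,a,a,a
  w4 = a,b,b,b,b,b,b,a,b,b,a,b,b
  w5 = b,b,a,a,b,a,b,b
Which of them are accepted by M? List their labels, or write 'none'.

w1:
  start at p3
  read 'a': p3 → p0
  read 'b': p0 → p3
  read 'b': p3 → p2
  read 'a': p2 → p4
  read 'a': p4 → p0
  read 'a': p0 → p3
  read 'b': p3 → p2
  read 'a': p2 → p4
  read 'a': p4 → p0
  read 'a': p0 → p3
  read 'a': p3 → p0
  read 'b': p0 → p3
  read 'a': p3 → p0
  read 'a': p0 → p3
  read 'b': p3 → p2
  end p2, rejected
w2:
  start at p3
  read 'a': p3 → p0
  read 'a': p0 → p3
  read 'a': p3 → p0
  read 'b': p0 → p3
  read 'a': p3 → p0
  read 'a': p0 → p3
  read 'a': p3 → p0
  read 'b': p0 → p3
  read 'b': p3 → p2
  read 'a': p2 → p4
  read 'b': p4 → p2
  read 'a': p2 → p4
  read 'a': p4 → p0
  read 'a': p0 → p3
  end p3, accepted
w3:
  start at p3
  read 'b': p3 → p2
  read 'a': p2 → p4
  read 'a': p4 → p0
  read 'b': p0 → p3
  read 'a': p3 → p0
  read 'b': p0 → p3
  read 'b': p3 → p2
  read 'b': p2 → p2
  read 'a': p2 → p4
  read 'a': p4 → p0
  read 'a': p0 → p3
  end p3, accepted
w4:
  start at p3
  read 'a': p3 → p0
  read 'b': p0 → p3
  read 'b': p3 → p2
  read 'b': p2 → p2
  read 'b': p2 → p2
  read 'b': p2 → p2
  read 'b': p2 → p2
  read 'a': p2 → p4
  read 'b': p4 → p2
  read 'b': p2 → p2
  read 'a': p2 → p4
  read 'b': p4 → p2
  read 'b': p2 → p2
  end p2, rejected
w5:
  start at p3
  read 'b': p3 → p2
  read 'b': p2 → p2
  read 'a': p2 → p4
  read 'a': p4 → p0
  read 'b': p0 → p3
  read 'a': p3 → p0
  read 'b': p0 → p3
  read 'b': p3 → p2
  end p2, rejected

w2, w3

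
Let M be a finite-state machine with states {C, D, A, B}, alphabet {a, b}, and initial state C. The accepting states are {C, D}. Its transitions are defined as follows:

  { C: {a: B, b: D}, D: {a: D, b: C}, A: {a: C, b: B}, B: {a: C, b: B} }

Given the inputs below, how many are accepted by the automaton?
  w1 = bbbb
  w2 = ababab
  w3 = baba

2

w1: C → D → C → D → C  → end C, accepted
w2: C → B → B → C → D → D → C  → end C, accepted
w3: C → D → D → C → B  → end B, rejected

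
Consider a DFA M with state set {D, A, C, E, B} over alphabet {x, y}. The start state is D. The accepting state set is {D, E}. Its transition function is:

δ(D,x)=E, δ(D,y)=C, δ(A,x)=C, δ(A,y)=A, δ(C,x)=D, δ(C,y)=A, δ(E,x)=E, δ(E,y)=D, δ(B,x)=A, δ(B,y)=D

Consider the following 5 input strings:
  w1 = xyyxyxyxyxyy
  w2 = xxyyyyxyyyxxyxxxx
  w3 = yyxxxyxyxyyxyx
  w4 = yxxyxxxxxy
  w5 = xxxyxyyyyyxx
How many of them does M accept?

w1:
  start at D
  read 'x': D → E
  read 'y': E → D
  read 'y': D → C
  read 'x': C → D
  read 'y': D → C
  read 'x': C → D
  read 'y': D → C
  read 'x': C → D
  read 'y': D → C
  read 'x': C → D
  read 'y': D → C
  read 'y': C → A
  end A, rejected
w2:
  start at D
  read 'x': D → E
  read 'x': E → E
  read 'y': E → D
  read 'y': D → C
  read 'y': C → A
  read 'y': A → A
  read 'x': A → C
  read 'y': C → A
  read 'y': A → A
  read 'y': A → A
  read 'x': A → C
  read 'x': C → D
  read 'y': D → C
  read 'x': C → D
  read 'x': D → E
  read 'x': E → E
  read 'x': E → E
  end E, accepted
w3:
  start at D
  read 'y': D → C
  read 'y': C → A
  read 'x': A → C
  read 'x': C → D
  read 'x': D → E
  read 'y': E → D
  read 'x': D → E
  read 'y': E → D
  read 'x': D → E
  read 'y': E → D
  read 'y': D → C
  read 'x': C → D
  read 'y': D → C
  read 'x': C → D
  end D, accepted
w4:
  start at D
  read 'y': D → C
  read 'x': C → D
  read 'x': D → E
  read 'y': E → D
  read 'x': D → E
  read 'x': E → E
  read 'x': E → E
  read 'x': E → E
  read 'x': E → E
  read 'y': E → D
  end D, accepted
w5:
  start at D
  read 'x': D → E
  read 'x': E → E
  read 'x': E → E
  read 'y': E → D
  read 'x': D → E
  read 'y': E → D
  read 'y': D → C
  read 'y': C → A
  read 'y': A → A
  read 'y': A → A
  read 'x': A → C
  read 'x': C → D
  end D, accepted

4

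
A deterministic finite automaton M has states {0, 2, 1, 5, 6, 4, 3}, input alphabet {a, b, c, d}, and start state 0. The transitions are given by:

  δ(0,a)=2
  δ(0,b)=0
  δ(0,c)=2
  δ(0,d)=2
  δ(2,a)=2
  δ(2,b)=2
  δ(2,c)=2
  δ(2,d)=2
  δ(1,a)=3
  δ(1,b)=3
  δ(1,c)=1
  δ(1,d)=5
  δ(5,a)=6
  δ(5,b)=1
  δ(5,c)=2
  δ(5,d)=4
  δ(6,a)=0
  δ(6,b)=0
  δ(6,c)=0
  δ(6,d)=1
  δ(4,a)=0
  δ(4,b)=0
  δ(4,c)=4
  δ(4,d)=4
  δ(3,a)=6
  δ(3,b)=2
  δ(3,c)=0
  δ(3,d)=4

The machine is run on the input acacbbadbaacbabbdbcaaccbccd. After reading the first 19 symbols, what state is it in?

Trace: 0 -a-> 2 -c-> 2 -a-> 2 -c-> 2 -b-> 2 -b-> 2 -a-> 2 -d-> 2 -b-> 2 -a-> 2 -a-> 2 -c-> 2 -b-> 2 -a-> 2 -b-> 2 -b-> 2 -d-> 2 -b-> 2 -c-> 2
After 19 symbols: 2.

2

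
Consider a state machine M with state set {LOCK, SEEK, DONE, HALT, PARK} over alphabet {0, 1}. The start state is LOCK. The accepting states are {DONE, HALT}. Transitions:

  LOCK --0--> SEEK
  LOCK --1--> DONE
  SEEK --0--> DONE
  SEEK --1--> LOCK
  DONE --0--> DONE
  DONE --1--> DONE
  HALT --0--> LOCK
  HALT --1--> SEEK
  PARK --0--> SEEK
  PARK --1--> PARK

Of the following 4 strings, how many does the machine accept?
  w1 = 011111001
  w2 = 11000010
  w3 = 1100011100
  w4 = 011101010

w1: LOCK → SEEK → LOCK → DONE → DONE → DONE → DONE → DONE → DONE → DONE  → end DONE, accepted
w2: LOCK → DONE → DONE → DONE → DONE → DONE → DONE → DONE → DONE  → end DONE, accepted
w3: LOCK → DONE → DONE → DONE → DONE → DONE → DONE → DONE → DONE → DONE → DONE  → end DONE, accepted
w4: LOCK → SEEK → LOCK → DONE → DONE → DONE → DONE → DONE → DONE → DONE  → end DONE, accepted

4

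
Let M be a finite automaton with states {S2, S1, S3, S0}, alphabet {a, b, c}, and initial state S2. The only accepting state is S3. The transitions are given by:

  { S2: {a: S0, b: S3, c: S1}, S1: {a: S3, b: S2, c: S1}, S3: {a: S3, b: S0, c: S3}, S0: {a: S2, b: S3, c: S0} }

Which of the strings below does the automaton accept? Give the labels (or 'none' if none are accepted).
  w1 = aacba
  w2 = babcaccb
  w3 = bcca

w3

w1:
  start at S2
  read 'a': S2 → S0
  read 'a': S0 → S2
  read 'c': S2 → S1
  read 'b': S1 → S2
  read 'a': S2 → S0
  end S0, rejected
w2:
  start at S2
  read 'b': S2 → S3
  read 'a': S3 → S3
  read 'b': S3 → S0
  read 'c': S0 → S0
  read 'a': S0 → S2
  read 'c': S2 → S1
  read 'c': S1 → S1
  read 'b': S1 → S2
  end S2, rejected
w3:
  start at S2
  read 'b': S2 → S3
  read 'c': S3 → S3
  read 'c': S3 → S3
  read 'a': S3 → S3
  end S3, accepted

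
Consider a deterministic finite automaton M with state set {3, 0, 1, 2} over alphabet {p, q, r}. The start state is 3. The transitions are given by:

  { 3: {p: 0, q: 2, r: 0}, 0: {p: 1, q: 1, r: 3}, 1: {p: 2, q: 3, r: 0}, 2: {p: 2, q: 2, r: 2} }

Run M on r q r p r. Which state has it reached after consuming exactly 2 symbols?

Trace: 3 -r-> 0 -q-> 1
After 2 symbols: 1.

1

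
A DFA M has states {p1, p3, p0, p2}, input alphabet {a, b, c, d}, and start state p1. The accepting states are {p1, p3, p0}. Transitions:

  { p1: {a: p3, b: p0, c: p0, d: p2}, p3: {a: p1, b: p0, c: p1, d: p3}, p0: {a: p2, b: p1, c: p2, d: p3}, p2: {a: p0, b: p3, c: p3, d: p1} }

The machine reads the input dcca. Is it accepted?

Yes

p1 → p2 → p3 → p1 → p3
End state p3 is accepting.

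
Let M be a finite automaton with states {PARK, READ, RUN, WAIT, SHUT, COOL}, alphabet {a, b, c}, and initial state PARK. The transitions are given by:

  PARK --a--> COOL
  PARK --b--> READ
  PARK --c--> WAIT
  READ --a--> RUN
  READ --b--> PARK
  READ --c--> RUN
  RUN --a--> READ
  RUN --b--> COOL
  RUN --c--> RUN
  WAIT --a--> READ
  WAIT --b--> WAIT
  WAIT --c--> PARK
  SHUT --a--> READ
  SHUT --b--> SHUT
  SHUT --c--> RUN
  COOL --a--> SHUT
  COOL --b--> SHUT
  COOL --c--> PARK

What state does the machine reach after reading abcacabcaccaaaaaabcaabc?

RUN

start at PARK
read 'a': PARK → COOL
read 'b': COOL → SHUT
read 'c': SHUT → RUN
read 'a': RUN → READ
read 'c': READ → RUN
read 'a': RUN → READ
read 'b': READ → PARK
read 'c': PARK → WAIT
read 'a': WAIT → READ
read 'c': READ → RUN
read 'c': RUN → RUN
read 'a': RUN → READ
read 'a': READ → RUN
read 'a': RUN → READ
read 'a': READ → RUN
read 'a': RUN → READ
read 'a': READ → RUN
read 'b': RUN → COOL
read 'c': COOL → PARK
read 'a': PARK → COOL
read 'a': COOL → SHUT
read 'b': SHUT → SHUT
read 'c': SHUT → RUN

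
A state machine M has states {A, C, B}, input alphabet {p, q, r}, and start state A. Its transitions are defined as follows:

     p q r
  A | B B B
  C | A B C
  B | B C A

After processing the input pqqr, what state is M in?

A

start at A
read 'p': A → B
read 'q': B → C
read 'q': C → B
read 'r': B → A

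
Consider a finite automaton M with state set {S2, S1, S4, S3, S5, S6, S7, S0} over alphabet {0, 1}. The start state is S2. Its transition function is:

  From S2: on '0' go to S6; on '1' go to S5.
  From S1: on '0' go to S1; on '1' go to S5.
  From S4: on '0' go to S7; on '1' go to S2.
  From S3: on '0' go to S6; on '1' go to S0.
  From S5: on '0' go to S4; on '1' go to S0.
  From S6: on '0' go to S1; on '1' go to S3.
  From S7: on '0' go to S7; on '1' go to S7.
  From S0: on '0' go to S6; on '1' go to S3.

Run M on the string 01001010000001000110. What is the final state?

S7

start at S2
read '0': S2 → S6
read '1': S6 → S3
read '0': S3 → S6
read '0': S6 → S1
read '1': S1 → S5
read '0': S5 → S4
read '1': S4 → S2
read '0': S2 → S6
read '0': S6 → S1
read '0': S1 → S1
read '0': S1 → S1
read '0': S1 → S1
read '0': S1 → S1
read '1': S1 → S5
read '0': S5 → S4
read '0': S4 → S7
read '0': S7 → S7
read '1': S7 → S7
read '1': S7 → S7
read '0': S7 → S7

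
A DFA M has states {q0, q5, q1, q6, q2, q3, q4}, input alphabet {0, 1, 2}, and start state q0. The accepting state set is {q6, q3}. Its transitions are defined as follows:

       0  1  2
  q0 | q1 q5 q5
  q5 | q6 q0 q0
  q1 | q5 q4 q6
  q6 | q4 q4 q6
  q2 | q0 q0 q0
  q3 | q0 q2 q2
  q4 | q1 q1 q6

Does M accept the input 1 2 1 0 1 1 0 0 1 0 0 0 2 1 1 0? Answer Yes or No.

Trace: q0 -1-> q5 -2-> q0 -1-> q5 -0-> q6 -1-> q4 -1-> q1 -0-> q5 -0-> q6 -1-> q4 -0-> q1 -0-> q5 -0-> q6 -2-> q6 -1-> q4 -1-> q1 -0-> q5
End state q5 is not accepting.

No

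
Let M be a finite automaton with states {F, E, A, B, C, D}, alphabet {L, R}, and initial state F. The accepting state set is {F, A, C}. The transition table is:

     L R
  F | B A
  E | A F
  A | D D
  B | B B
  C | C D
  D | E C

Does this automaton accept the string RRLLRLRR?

F → A → D → E → A → D → E → F → A
End state A is accepting.

Yes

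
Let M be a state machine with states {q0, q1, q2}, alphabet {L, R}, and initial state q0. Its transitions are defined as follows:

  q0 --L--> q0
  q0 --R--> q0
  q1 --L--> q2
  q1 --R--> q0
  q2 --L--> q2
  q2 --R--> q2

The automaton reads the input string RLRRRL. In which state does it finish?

q0

q0 → q0 → q0 → q0 → q0 → q0 → q0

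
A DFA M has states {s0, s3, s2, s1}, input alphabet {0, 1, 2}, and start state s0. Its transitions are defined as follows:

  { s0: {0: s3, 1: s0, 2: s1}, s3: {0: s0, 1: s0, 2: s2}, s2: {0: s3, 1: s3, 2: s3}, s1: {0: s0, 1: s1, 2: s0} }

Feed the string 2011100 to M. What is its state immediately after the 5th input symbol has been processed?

start at s0
read '2': s0 → s1
read '0': s1 → s0
read '1': s0 → s0
read '1': s0 → s0
read '1': s0 → s0
After 5 symbols: s0.

s0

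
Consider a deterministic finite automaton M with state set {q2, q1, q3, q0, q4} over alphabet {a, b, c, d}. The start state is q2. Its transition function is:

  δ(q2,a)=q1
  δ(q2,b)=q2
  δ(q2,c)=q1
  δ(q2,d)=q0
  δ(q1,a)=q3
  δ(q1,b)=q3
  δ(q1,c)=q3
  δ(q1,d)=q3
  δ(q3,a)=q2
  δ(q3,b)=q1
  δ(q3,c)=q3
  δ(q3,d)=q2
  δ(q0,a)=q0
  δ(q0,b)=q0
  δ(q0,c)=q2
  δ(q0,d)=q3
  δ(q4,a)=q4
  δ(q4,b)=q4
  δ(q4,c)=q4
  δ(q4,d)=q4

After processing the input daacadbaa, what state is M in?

q2

start at q2
read 'd': q2 → q0
read 'a': q0 → q0
read 'a': q0 → q0
read 'c': q0 → q2
read 'a': q2 → q1
read 'd': q1 → q3
read 'b': q3 → q1
read 'a': q1 → q3
read 'a': q3 → q2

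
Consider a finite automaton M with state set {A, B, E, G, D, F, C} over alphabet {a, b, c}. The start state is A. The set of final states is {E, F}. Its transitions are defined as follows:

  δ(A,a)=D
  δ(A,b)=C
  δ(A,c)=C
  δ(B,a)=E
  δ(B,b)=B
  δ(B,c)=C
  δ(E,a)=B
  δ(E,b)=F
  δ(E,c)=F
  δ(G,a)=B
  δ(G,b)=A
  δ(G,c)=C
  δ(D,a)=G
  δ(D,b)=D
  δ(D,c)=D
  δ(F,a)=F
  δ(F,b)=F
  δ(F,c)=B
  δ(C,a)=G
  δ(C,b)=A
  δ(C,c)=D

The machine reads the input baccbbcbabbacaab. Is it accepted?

No

start at A
read 'b': A → C
read 'a': C → G
read 'c': G → C
read 'c': C → D
read 'b': D → D
read 'b': D → D
read 'c': D → D
read 'b': D → D
read 'a': D → G
read 'b': G → A
read 'b': A → C
read 'a': C → G
read 'c': G → C
read 'a': C → G
read 'a': G → B
read 'b': B → B
End state B is not accepting.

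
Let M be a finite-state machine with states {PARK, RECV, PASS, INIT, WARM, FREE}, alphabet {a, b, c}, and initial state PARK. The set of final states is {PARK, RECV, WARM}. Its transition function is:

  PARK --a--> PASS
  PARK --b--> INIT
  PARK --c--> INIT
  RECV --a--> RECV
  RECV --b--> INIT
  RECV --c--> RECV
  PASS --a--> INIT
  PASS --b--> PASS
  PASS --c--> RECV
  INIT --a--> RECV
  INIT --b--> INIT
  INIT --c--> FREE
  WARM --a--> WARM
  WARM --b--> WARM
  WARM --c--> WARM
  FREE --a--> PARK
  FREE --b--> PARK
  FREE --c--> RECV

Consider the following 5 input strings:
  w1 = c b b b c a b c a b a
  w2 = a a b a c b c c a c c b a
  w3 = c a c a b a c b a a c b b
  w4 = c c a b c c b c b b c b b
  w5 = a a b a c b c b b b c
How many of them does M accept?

2

w1:
  start at PARK
  read 'c': PARK → INIT
  read 'b': INIT → INIT
  read 'b': INIT → INIT
  read 'b': INIT → INIT
  read 'c': INIT → FREE
  read 'a': FREE → PARK
  read 'b': PARK → INIT
  read 'c': INIT → FREE
  read 'a': FREE → PARK
  read 'b': PARK → INIT
  read 'a': INIT → RECV
  end RECV, accepted
w2:
  start at PARK
  read 'a': PARK → PASS
  read 'a': PASS → INIT
  read 'b': INIT → INIT
  read 'a': INIT → RECV
  read 'c': RECV → RECV
  read 'b': RECV → INIT
  read 'c': INIT → FREE
  read 'c': FREE → RECV
  read 'a': RECV → RECV
  read 'c': RECV → RECV
  read 'c': RECV → RECV
  read 'b': RECV → INIT
  read 'a': INIT → RECV
  end RECV, accepted
w3:
  start at PARK
  read 'c': PARK → INIT
  read 'a': INIT → RECV
  read 'c': RECV → RECV
  read 'a': RECV → RECV
  read 'b': RECV → INIT
  read 'a': INIT → RECV
  read 'c': RECV → RECV
  read 'b': RECV → INIT
  read 'a': INIT → RECV
  read 'a': RECV → RECV
  read 'c': RECV → RECV
  read 'b': RECV → INIT
  read 'b': INIT → INIT
  end INIT, rejected
w4:
  start at PARK
  read 'c': PARK → INIT
  read 'c': INIT → FREE
  read 'a': FREE → PARK
  read 'b': PARK → INIT
  read 'c': INIT → FREE
  read 'c': FREE → RECV
  read 'b': RECV → INIT
  read 'c': INIT → FREE
  read 'b': FREE → PARK
  read 'b': PARK → INIT
  read 'c': INIT → FREE
  read 'b': FREE → PARK
  read 'b': PARK → INIT
  end INIT, rejected
w5:
  start at PARK
  read 'a': PARK → PASS
  read 'a': PASS → INIT
  read 'b': INIT → INIT
  read 'a': INIT → RECV
  read 'c': RECV → RECV
  read 'b': RECV → INIT
  read 'c': INIT → FREE
  read 'b': FREE → PARK
  read 'b': PARK → INIT
  read 'b': INIT → INIT
  read 'c': INIT → FREE
  end FREE, rejected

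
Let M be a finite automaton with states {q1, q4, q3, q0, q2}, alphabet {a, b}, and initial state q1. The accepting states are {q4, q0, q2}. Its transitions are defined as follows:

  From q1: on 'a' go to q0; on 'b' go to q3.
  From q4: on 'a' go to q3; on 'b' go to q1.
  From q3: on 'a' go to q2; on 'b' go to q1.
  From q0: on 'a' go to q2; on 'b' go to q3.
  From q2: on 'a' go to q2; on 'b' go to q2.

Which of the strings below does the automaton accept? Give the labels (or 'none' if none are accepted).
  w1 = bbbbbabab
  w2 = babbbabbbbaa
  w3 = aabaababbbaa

w1: q1 → q3 → q1 → q3 → q1 → q3 → q2 → q2 → q2 → q2  → end q2, accepted
w2: q1 → q3 → q2 → q2 → q2 → q2 → q2 → q2 → q2 → q2 → q2 → q2 → q2  → end q2, accepted
w3: q1 → q0 → q2 → q2 → q2 → q2 → q2 → q2 → q2 → q2 → q2 → q2 → q2  → end q2, accepted

w1, w2, w3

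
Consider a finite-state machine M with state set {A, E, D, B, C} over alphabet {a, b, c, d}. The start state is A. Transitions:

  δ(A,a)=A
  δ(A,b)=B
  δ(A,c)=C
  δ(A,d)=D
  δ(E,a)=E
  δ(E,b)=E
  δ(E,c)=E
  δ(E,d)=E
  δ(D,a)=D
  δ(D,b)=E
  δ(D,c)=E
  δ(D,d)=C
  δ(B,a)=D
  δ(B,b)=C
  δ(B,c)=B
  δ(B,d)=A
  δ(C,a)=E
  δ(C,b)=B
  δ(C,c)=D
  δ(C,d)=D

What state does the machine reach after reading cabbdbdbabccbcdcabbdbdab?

E

Trace: A -c-> C -a-> E -b-> E -b-> E -d-> E -b-> E -d-> E -b-> E -a-> E -b-> E -c-> E -c-> E -b-> E -c-> E -d-> E -c-> E -a-> E -b-> E -b-> E -d-> E -b-> E -d-> E -a-> E -b-> E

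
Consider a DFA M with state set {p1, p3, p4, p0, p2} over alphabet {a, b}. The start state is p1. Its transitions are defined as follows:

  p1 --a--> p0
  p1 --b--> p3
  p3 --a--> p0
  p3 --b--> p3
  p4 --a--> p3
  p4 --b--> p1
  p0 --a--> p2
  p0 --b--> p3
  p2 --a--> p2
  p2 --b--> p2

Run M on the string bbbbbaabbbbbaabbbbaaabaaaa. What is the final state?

start at p1
read 'b': p1 → p3
read 'b': p3 → p3
read 'b': p3 → p3
read 'b': p3 → p3
read 'b': p3 → p3
read 'a': p3 → p0
read 'a': p0 → p2
read 'b': p2 → p2
read 'b': p2 → p2
read 'b': p2 → p2
read 'b': p2 → p2
read 'b': p2 → p2
read 'a': p2 → p2
read 'a': p2 → p2
read 'b': p2 → p2
read 'b': p2 → p2
read 'b': p2 → p2
read 'b': p2 → p2
read 'a': p2 → p2
read 'a': p2 → p2
read 'a': p2 → p2
read 'b': p2 → p2
read 'a': p2 → p2
read 'a': p2 → p2
read 'a': p2 → p2
read 'a': p2 → p2

p2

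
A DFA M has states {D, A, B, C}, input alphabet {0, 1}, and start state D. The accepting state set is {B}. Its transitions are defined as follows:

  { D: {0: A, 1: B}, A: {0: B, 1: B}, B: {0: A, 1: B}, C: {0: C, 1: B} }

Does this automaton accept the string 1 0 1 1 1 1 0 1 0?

Trace: D -1-> B -0-> A -1-> B -1-> B -1-> B -1-> B -0-> A -1-> B -0-> A
End state A is not accepting.

No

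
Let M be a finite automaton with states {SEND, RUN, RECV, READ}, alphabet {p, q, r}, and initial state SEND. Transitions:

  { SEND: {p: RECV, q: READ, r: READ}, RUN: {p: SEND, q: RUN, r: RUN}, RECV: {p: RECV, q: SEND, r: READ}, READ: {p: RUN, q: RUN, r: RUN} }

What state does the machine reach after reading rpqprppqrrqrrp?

SEND

SEND → READ → RUN → RUN → SEND → READ → RUN → SEND → READ → RUN → RUN → RUN → RUN → RUN → SEND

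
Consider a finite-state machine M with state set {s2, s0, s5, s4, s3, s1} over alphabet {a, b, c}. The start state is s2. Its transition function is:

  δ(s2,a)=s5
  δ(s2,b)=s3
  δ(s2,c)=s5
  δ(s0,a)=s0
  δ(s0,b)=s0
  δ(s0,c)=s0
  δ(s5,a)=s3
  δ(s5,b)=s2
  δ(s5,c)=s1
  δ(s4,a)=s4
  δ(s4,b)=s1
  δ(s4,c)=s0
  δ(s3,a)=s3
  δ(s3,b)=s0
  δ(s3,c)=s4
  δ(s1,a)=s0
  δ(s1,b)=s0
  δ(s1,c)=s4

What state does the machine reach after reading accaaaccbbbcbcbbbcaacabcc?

s0

Trace: s2 -a-> s5 -c-> s1 -c-> s4 -a-> s4 -a-> s4 -a-> s4 -c-> s0 -c-> s0 -b-> s0 -b-> s0 -b-> s0 -c-> s0 -b-> s0 -c-> s0 -b-> s0 -b-> s0 -b-> s0 -c-> s0 -a-> s0 -a-> s0 -c-> s0 -a-> s0 -b-> s0 -c-> s0 -c-> s0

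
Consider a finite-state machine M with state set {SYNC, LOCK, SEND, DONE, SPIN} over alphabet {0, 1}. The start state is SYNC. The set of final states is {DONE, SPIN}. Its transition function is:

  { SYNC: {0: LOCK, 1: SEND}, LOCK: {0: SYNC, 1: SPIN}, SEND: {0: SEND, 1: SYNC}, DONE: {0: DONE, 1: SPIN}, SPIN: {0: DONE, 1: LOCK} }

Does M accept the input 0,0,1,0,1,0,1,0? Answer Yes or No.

Yes

Trace: SYNC -0-> LOCK -0-> SYNC -1-> SEND -0-> SEND -1-> SYNC -0-> LOCK -1-> SPIN -0-> DONE
End state DONE is accepting.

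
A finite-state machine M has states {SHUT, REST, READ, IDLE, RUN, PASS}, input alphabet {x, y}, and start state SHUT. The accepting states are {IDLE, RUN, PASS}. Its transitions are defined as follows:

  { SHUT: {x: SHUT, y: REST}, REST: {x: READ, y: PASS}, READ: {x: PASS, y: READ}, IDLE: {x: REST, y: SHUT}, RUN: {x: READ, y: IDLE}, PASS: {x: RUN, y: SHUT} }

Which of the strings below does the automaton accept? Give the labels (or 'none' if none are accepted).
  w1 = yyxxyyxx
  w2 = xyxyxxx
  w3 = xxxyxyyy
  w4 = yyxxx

w1: Trace: SHUT -y-> REST -y-> PASS -x-> RUN -x-> READ -y-> READ -y-> READ -x-> PASS -x-> RUN  → end RUN, accepted
w2: Trace: SHUT -x-> SHUT -y-> REST -x-> READ -y-> READ -x-> PASS -x-> RUN -x-> READ  → end READ, rejected
w3: Trace: SHUT -x-> SHUT -x-> SHUT -x-> SHUT -y-> REST -x-> READ -y-> READ -y-> READ -y-> READ  → end READ, rejected
w4: Trace: SHUT -y-> REST -y-> PASS -x-> RUN -x-> READ -x-> PASS  → end PASS, accepted

w1, w4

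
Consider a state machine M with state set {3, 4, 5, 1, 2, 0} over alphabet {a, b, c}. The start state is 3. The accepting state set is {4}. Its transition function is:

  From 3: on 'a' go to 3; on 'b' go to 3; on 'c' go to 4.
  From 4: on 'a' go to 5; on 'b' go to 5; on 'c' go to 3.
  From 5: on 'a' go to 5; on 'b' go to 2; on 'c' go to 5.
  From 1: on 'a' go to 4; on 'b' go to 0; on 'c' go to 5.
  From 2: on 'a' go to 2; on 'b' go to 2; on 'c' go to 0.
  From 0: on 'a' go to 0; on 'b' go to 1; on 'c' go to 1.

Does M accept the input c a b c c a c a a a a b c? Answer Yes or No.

start at 3
read 'c': 3 → 4
read 'a': 4 → 5
read 'b': 5 → 2
read 'c': 2 → 0
read 'c': 0 → 1
read 'a': 1 → 4
read 'c': 4 → 3
read 'a': 3 → 3
read 'a': 3 → 3
read 'a': 3 → 3
read 'a': 3 → 3
read 'b': 3 → 3
read 'c': 3 → 4
End state 4 is accepting.

Yes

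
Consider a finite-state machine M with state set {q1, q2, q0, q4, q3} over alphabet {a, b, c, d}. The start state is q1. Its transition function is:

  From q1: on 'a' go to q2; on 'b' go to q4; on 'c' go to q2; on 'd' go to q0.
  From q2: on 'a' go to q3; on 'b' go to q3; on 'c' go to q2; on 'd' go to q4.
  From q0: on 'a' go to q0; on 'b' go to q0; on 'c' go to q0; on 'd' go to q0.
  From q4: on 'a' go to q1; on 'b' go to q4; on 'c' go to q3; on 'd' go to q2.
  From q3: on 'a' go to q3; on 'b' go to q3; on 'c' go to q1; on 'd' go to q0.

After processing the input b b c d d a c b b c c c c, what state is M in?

Trace: q1 -b-> q4 -b-> q4 -c-> q3 -d-> q0 -d-> q0 -a-> q0 -c-> q0 -b-> q0 -b-> q0 -c-> q0 -c-> q0 -c-> q0 -c-> q0

q0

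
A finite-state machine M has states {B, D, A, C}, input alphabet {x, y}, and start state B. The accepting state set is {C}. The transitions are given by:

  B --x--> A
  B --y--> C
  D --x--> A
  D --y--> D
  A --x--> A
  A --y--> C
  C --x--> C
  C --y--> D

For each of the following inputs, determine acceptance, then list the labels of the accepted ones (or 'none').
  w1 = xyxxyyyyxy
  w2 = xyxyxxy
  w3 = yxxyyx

w1, w2

w1: B → A → C → C → C → D → D → D → D → A → C  → end C, accepted
w2: B → A → C → C → D → A → A → C  → end C, accepted
w3: B → C → C → C → D → D → A  → end A, rejected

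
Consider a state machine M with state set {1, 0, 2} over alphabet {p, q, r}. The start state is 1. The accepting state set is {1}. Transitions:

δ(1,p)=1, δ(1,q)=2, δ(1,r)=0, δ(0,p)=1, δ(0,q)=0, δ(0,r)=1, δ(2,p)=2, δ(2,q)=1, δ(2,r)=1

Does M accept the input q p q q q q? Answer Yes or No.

start at 1
read 'q': 1 → 2
read 'p': 2 → 2
read 'q': 2 → 1
read 'q': 1 → 2
read 'q': 2 → 1
read 'q': 1 → 2
End state 2 is not accepting.

No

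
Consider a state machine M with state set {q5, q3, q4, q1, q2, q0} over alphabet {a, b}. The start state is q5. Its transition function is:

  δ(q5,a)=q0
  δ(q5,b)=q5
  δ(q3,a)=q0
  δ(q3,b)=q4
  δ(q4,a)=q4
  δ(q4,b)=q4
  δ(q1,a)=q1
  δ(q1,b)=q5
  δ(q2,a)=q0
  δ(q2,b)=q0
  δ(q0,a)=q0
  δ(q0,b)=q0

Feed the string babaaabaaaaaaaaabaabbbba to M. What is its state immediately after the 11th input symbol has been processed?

q0

start at q5
read 'b': q5 → q5
read 'a': q5 → q0
read 'b': q0 → q0
read 'a': q0 → q0
read 'a': q0 → q0
read 'a': q0 → q0
read 'b': q0 → q0
read 'a': q0 → q0
read 'a': q0 → q0
read 'a': q0 → q0
read 'a': q0 → q0
After 11 symbols: q0.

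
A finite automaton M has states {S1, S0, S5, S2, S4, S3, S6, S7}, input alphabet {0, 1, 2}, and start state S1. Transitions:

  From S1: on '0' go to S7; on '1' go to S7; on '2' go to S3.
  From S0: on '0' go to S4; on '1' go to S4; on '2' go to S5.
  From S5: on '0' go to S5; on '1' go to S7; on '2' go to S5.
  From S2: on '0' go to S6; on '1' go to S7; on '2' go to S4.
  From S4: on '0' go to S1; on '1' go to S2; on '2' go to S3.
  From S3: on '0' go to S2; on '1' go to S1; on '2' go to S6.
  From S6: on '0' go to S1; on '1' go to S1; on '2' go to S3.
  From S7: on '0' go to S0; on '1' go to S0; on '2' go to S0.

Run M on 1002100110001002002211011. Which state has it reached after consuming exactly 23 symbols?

start at S1
read '1': S1 → S7
read '0': S7 → S0
read '0': S0 → S4
read '2': S4 → S3
read '1': S3 → S1
read '0': S1 → S7
read '0': S7 → S0
read '1': S0 → S4
read '1': S4 → S2
read '0': S2 → S6
read '0': S6 → S1
read '0': S1 → S7
read '1': S7 → S0
read '0': S0 → S4
read '0': S4 → S1
read '2': S1 → S3
read '0': S3 → S2
read '0': S2 → S6
read '2': S6 → S3
read '2': S3 → S6
read '1': S6 → S1
read '1': S1 → S7
read '0': S7 → S0
After 23 symbols: S0.

S0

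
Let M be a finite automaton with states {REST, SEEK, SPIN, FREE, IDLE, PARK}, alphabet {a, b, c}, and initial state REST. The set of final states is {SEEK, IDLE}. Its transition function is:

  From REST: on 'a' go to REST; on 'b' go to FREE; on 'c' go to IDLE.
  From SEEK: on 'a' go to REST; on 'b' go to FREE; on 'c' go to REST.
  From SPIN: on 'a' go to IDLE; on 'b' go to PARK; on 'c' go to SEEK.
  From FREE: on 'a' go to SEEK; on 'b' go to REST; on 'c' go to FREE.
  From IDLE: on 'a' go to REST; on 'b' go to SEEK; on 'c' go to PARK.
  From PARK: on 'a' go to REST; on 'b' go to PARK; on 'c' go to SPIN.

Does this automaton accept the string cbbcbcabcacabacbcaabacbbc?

start at REST
read 'c': REST → IDLE
read 'b': IDLE → SEEK
read 'b': SEEK → FREE
read 'c': FREE → FREE
read 'b': FREE → REST
read 'c': REST → IDLE
read 'a': IDLE → REST
read 'b': REST → FREE
read 'c': FREE → FREE
read 'a': FREE → SEEK
read 'c': SEEK → REST
read 'a': REST → REST
read 'b': REST → FREE
read 'a': FREE → SEEK
read 'c': SEEK → REST
read 'b': REST → FREE
read 'c': FREE → FREE
read 'a': FREE → SEEK
read 'a': SEEK → REST
read 'b': REST → FREE
read 'a': FREE → SEEK
read 'c': SEEK → REST
read 'b': REST → FREE
read 'b': FREE → REST
read 'c': REST → IDLE
End state IDLE is accepting.

Yes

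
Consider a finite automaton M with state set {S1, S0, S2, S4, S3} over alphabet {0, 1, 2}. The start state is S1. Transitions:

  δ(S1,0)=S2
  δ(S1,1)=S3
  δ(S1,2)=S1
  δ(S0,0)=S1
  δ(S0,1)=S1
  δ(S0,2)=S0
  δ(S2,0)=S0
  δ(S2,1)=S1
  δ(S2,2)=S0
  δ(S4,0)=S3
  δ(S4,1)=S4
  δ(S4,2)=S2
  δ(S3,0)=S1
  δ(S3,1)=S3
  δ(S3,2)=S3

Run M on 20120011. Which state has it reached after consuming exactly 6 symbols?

start at S1
read '2': S1 → S1
read '0': S1 → S2
read '1': S2 → S1
read '2': S1 → S1
read '0': S1 → S2
read '0': S2 → S0
After 6 symbols: S0.

S0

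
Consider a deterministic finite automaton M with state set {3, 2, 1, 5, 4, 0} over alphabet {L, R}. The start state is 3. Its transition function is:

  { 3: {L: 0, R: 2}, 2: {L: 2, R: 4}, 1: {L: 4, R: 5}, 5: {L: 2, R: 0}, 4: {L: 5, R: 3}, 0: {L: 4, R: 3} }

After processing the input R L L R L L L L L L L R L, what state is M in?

start at 3
read 'R': 3 → 2
read 'L': 2 → 2
read 'L': 2 → 2
read 'R': 2 → 4
read 'L': 4 → 5
read 'L': 5 → 2
read 'L': 2 → 2
read 'L': 2 → 2
read 'L': 2 → 2
read 'L': 2 → 2
read 'L': 2 → 2
read 'R': 2 → 4
read 'L': 4 → 5

5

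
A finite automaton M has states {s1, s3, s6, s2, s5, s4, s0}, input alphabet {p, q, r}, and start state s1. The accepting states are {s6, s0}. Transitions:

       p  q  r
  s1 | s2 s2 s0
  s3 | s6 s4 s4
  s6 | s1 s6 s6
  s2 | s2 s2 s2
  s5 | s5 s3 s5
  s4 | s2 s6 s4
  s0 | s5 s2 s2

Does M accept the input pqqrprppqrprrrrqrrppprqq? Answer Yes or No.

No

start at s1
read 'p': s1 → s2
read 'q': s2 → s2
read 'q': s2 → s2
read 'r': s2 → s2
read 'p': s2 → s2
read 'r': s2 → s2
read 'p': s2 → s2
read 'p': s2 → s2
read 'q': s2 → s2
read 'r': s2 → s2
read 'p': s2 → s2
read 'r': s2 → s2
read 'r': s2 → s2
read 'r': s2 → s2
read 'r': s2 → s2
read 'q': s2 → s2
read 'r': s2 → s2
read 'r': s2 → s2
read 'p': s2 → s2
read 'p': s2 → s2
read 'p': s2 → s2
read 'r': s2 → s2
read 'q': s2 → s2
read 'q': s2 → s2
End state s2 is not accepting.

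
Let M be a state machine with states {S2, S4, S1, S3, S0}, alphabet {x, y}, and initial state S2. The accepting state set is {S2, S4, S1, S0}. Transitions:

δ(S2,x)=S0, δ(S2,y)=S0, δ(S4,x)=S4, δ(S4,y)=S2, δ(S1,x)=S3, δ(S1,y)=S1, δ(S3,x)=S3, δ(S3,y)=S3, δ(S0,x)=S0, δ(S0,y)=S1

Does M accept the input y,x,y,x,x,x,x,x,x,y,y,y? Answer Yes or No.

Trace: S2 -y-> S0 -x-> S0 -y-> S1 -x-> S3 -x-> S3 -x-> S3 -x-> S3 -x-> S3 -x-> S3 -y-> S3 -y-> S3 -y-> S3
End state S3 is not accepting.

No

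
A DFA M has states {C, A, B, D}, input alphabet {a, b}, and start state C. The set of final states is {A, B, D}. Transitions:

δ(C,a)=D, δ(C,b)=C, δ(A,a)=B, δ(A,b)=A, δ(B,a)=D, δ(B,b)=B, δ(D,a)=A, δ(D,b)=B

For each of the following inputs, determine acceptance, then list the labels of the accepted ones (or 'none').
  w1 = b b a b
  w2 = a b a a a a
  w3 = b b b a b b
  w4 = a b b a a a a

w1: C → C → C → D → B  → end B, accepted
w2: C → D → B → D → A → B → D  → end D, accepted
w3: C → C → C → C → D → B → B  → end B, accepted
w4: C → D → B → B → D → A → B → D  → end D, accepted

w1, w2, w3, w4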